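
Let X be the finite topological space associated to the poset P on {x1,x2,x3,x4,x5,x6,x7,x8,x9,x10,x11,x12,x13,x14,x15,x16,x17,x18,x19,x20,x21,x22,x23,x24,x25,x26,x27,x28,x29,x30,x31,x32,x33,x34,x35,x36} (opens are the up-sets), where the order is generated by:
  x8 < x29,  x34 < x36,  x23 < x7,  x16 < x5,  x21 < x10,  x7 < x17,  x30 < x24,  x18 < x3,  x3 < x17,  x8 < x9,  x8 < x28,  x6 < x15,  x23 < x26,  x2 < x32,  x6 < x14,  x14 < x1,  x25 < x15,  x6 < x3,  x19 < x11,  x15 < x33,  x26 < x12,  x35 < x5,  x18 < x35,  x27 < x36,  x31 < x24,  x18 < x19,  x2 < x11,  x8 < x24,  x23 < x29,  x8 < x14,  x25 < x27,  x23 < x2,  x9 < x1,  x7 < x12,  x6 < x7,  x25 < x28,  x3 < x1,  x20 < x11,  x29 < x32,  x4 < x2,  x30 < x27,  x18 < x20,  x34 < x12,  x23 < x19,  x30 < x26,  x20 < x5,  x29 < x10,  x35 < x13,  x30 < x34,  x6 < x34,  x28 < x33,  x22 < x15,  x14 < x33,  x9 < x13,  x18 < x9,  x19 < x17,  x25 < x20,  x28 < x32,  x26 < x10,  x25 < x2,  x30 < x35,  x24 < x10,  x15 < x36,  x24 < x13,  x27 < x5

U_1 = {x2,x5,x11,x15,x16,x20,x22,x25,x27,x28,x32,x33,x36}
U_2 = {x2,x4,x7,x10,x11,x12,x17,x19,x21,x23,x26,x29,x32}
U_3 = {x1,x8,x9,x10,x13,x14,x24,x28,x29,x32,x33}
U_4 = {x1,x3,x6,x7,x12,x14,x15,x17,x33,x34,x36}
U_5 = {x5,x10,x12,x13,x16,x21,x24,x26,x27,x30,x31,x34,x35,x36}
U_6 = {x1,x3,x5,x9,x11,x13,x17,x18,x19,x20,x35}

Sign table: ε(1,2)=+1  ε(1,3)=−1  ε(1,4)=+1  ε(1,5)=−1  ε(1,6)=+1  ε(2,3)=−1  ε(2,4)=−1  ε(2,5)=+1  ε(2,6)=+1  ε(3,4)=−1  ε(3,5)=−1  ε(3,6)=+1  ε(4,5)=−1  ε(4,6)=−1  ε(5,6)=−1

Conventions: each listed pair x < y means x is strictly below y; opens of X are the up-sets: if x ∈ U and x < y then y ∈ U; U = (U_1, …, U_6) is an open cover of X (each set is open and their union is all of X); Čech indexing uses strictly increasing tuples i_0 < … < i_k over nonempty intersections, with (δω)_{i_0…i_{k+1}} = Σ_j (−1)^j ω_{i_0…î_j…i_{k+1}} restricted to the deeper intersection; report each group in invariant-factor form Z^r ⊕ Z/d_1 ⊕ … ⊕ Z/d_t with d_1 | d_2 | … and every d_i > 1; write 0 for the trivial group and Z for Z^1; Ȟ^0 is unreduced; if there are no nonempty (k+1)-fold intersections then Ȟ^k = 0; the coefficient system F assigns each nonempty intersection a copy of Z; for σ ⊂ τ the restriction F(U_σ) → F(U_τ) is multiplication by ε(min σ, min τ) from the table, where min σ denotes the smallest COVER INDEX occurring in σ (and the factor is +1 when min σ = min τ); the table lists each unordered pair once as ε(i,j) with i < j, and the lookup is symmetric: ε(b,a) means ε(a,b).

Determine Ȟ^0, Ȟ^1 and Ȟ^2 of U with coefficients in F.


nonempty overlaps:
  U12={x2,x11,x32} U13={x28,x32,x33} U14={x15,x33,x36} U15={x5,x16,x27,x36} U16={x5,x11,x20} U23={x10,x29,x32} U24={x7,x12,x17} U25={x10,x12,x21,x26} U26={x11,x17,x19} U34={x1,x14,x33} U35={x10,x13,x24} U36={x1,x9,x13} U45={x12,x34,x36} U46={x1,x3,x17} U56={x5,x13,x35}
  U123={x32} U126={x11} U134={x33} U145={x36} U156={x5} U235={x10} U245={x12} U246={x17} U346={x1} U356={x13}
C dims 6,15,10; δ0: rk 6, SNF 1^5·2; δ1: rk 9, SNF 1^9
degree 0: 6−6−0 = 0 → Ȟ^0 ≅ 0
degree 1: 15−9−6 = 0 plus torsion [2] → Ȟ^1 ≅ Z/2
degree 2: 10−0−9 = 1 → Ȟ^2 ≅ Z

Ȟ^0(U;F) ≅ 0, Ȟ^1(U;F) ≅ Z/2, Ȟ^2(U;F) ≅ Z


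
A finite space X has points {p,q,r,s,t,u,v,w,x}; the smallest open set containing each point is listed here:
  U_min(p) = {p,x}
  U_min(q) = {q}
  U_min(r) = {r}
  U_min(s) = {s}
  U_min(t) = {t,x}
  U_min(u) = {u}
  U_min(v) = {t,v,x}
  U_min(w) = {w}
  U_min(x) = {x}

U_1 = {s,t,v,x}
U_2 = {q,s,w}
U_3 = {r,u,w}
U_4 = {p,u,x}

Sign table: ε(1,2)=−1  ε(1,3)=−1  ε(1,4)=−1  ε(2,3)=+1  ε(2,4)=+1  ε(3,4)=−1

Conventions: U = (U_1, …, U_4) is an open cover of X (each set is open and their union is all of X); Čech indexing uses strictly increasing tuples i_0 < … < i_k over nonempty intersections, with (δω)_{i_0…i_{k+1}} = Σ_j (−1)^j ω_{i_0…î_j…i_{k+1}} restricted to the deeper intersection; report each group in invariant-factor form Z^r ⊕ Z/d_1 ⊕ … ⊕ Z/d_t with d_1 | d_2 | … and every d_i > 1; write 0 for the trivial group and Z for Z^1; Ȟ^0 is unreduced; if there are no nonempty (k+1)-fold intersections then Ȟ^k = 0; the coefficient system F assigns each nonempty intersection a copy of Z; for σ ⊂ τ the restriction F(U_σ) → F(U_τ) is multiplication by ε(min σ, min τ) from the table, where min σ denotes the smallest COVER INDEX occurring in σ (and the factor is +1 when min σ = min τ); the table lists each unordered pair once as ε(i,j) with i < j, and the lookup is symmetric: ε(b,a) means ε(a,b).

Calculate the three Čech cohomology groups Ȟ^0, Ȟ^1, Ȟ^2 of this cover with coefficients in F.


Ȟ^0 ≅ 0,  Ȟ^1 ≅ Z/2,  Ȟ^2 ≅ 0

nerve simplices:
  U12={s} U14={x} U23={w} U34={u}
C dims 4,4; δ0: rk 4, SNF 1^3·2
degree 0: 4−4−0 = 0 → Ȟ^0 ≅ 0
degree 1: 4−0−4 = 0 plus torsion [2] → Ȟ^1 ≅ Z/2
degree 2: 0−0−0 = 0 → Ȟ^2 ≅ 0


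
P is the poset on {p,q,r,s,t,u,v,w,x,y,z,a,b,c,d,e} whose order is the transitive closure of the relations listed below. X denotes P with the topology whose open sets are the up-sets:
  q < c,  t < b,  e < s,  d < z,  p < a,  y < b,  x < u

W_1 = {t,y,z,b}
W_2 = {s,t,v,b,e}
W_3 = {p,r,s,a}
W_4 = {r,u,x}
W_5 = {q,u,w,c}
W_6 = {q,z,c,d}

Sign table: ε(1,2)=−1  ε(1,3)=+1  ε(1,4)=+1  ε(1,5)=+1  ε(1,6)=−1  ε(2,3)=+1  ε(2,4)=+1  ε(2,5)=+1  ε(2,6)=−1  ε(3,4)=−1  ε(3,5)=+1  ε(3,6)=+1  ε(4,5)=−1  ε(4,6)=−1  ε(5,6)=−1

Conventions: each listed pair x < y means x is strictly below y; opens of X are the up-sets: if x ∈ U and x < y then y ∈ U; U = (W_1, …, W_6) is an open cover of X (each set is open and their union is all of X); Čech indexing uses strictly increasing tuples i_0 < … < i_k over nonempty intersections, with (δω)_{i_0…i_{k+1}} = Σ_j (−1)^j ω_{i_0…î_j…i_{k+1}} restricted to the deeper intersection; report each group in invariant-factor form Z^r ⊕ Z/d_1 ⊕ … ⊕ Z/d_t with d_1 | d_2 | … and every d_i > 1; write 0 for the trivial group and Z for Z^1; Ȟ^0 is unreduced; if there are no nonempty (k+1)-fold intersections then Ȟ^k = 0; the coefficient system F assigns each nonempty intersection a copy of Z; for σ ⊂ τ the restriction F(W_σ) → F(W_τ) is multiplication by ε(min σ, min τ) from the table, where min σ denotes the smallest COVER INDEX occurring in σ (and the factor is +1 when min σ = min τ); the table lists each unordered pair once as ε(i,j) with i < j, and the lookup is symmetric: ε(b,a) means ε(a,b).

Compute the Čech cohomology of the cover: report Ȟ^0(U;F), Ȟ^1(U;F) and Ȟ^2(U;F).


Ȟ^0 ≅ 0, Ȟ^1 ≅ Z/2, Ȟ^2 ≅ 0

nerve simplices:
  W12={t,b} W16={z} W23={s} W34={r} W45={u} W56={q,c}
C dims 6,6; δ0: rk 6, SNF 1^5·2
degree 0: 6−6−0 = 0 → Ȟ^0 ≅ 0
degree 1: 6−0−6 = 0 plus torsion [2] → Ȟ^1 ≅ Z/2
degree 2: 0−0−0 = 0 → Ȟ^2 ≅ 0


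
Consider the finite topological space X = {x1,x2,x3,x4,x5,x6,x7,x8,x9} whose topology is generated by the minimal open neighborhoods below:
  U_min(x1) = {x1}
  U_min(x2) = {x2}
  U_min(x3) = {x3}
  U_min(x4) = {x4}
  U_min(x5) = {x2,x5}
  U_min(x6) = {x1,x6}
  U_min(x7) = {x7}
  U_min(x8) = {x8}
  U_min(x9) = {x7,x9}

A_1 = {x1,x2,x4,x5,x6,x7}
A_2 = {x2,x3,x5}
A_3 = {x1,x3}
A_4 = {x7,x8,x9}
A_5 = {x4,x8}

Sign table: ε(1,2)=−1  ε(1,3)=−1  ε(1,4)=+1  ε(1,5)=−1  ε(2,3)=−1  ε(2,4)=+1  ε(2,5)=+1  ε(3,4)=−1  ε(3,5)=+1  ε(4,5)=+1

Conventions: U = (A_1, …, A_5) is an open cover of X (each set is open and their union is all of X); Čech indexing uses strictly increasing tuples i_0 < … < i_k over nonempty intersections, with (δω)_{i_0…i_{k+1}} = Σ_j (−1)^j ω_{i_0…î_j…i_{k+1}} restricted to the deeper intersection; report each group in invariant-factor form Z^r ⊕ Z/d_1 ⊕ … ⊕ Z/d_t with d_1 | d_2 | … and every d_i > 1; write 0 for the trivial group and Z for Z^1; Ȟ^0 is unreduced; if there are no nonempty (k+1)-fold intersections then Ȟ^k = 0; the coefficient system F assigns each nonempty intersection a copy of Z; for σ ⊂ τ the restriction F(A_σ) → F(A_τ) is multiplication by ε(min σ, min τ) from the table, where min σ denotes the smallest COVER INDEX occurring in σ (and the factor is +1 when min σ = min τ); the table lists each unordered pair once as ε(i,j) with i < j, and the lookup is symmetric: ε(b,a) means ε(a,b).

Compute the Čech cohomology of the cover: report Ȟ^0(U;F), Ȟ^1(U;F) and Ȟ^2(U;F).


nonempty overlaps:
  A12={x2,x5} A13={x1} A14={x7} A15={x4} A23={x3} A45={x8}
C dims 5,6; δ0: rk 5, SNF 1^4·2
degree 0: 5−5−0 = 0 → Ȟ^0 ≅ 0
degree 1: 6−0−5 = 1 plus torsion [2] → Ȟ^1 ≅ Z ⊕ Z/2
degree 2: 0−0−0 = 0 → Ȟ^2 ≅ 0

Ȟ^0 ≅ 0, Ȟ^1 ≅ Z ⊕ Z/2, Ȟ^2 ≅ 0


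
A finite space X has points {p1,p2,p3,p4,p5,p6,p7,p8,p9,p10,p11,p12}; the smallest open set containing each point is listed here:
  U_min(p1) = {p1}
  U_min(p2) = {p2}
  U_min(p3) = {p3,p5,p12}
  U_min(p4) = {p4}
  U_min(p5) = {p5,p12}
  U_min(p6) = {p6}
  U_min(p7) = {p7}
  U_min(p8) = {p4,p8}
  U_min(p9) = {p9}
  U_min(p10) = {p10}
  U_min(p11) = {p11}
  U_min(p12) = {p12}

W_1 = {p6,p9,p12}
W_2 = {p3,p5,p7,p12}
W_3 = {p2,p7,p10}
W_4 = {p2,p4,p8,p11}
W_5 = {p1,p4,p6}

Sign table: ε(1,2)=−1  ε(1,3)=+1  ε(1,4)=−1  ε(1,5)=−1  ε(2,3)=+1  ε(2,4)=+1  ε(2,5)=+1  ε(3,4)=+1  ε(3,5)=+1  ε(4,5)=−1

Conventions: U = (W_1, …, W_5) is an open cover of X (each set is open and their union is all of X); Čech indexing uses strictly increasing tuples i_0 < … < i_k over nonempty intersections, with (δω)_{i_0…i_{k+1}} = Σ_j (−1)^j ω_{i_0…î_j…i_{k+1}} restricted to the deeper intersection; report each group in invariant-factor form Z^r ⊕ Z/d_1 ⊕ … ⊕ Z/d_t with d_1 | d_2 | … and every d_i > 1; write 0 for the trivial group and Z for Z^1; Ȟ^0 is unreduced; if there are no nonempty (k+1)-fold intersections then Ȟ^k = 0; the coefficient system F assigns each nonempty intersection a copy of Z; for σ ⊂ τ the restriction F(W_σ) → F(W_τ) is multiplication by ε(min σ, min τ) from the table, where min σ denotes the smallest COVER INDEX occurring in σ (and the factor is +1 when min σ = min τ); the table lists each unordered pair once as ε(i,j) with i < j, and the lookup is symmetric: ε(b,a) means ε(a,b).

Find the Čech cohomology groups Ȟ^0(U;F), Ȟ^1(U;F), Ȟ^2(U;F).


cover nerve:
  W12={p12} W15={p6} W23={p7} W34={p2} W45={p4}
C dims 5,5; δ0: rk 5, SNF 1^4·2
Ȟ^0: (5−5)−0=0 ⇒ 0
Ȟ^1: (5−0)−5=0 plus torsion [2] ⇒ Z/2
Ȟ^2: (0−0)−0=0 ⇒ 0

Ȟ^0 ≅ 0,  Ȟ^1 ≅ Z/2,  Ȟ^2 ≅ 0


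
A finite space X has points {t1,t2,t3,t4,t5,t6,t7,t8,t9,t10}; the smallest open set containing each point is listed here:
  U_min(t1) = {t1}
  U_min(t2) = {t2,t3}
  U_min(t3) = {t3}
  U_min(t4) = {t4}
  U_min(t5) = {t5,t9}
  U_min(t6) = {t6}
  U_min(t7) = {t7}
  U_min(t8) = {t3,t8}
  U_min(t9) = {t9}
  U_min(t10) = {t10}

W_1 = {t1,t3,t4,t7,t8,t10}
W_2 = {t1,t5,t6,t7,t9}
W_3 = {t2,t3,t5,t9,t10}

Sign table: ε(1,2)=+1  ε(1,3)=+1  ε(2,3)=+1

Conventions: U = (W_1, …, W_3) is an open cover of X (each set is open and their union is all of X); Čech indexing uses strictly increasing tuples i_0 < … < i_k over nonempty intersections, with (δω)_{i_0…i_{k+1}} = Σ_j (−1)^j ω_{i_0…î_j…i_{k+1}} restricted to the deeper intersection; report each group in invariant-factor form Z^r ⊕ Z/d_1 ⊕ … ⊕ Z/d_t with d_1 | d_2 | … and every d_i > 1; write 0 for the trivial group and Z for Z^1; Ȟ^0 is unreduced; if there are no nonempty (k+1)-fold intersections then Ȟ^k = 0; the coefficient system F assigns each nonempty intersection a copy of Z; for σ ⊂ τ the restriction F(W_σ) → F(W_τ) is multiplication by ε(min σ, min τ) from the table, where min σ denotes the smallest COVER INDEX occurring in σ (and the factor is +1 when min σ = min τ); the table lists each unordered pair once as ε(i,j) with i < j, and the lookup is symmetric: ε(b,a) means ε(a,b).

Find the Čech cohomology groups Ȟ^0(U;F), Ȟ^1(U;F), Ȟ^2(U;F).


Ȟ^0(U;F) ≅ Z,  Ȟ^1(U;F) ≅ Z,  Ȟ^2(U;F) ≅ 0

nerve of the cover:
  W12={t1,t7} W13={t3,t10} W23={t5,t9}
C dims 3,3; δ0: rk 2, SNF 1^2
Ȟ^0 = (3 − 2) − 0 = 1, so Ȟ^0 ≅ Z
Ȟ^1 = (3 − 0) − 2 = 1, so Ȟ^1 ≅ Z
Ȟ^2 = (0 − 0) − 0 = 0, so Ȟ^2 ≅ 0


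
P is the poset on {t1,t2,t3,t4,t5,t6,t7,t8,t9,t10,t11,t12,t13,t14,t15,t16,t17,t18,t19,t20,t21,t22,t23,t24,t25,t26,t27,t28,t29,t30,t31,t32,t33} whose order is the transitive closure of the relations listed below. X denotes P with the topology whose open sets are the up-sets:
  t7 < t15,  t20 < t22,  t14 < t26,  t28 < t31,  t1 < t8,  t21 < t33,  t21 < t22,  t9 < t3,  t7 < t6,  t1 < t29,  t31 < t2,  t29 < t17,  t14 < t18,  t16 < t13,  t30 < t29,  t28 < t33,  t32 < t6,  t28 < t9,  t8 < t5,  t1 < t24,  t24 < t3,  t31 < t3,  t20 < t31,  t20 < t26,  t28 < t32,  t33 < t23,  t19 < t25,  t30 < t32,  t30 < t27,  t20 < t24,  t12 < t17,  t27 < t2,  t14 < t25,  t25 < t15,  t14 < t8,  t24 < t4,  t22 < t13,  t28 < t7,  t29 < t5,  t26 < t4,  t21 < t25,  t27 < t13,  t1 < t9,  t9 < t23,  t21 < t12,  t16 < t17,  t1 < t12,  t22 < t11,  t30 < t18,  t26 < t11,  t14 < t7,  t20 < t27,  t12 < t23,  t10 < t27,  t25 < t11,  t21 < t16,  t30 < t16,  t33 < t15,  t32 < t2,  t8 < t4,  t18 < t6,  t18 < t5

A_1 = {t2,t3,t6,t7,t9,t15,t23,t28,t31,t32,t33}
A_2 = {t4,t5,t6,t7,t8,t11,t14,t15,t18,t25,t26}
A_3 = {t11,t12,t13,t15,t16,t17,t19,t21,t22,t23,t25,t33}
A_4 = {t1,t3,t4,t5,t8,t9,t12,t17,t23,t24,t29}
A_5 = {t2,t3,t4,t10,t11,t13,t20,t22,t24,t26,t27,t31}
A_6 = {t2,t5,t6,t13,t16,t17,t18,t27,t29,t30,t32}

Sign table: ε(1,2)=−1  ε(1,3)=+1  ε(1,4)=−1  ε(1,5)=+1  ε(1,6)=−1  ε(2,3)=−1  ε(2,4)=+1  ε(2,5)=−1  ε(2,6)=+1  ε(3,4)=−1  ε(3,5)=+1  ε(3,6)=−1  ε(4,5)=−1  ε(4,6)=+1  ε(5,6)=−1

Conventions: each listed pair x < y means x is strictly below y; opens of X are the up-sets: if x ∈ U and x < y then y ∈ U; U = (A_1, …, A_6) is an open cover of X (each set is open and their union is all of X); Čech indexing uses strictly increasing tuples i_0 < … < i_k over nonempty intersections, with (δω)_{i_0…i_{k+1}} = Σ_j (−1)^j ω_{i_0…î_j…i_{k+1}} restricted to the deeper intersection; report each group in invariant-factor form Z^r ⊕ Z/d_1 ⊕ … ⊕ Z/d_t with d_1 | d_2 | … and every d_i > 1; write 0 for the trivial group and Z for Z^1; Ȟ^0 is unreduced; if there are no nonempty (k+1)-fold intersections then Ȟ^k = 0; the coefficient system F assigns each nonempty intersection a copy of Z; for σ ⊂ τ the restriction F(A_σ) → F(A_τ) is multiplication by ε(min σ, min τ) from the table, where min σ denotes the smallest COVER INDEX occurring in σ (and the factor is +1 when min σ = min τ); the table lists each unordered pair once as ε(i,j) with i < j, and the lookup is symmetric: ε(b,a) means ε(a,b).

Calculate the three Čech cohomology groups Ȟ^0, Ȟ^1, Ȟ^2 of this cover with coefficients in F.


Ȟ^0(U;F) ≅ Z; Ȟ^1(U;F) ≅ 0; Ȟ^2(U;F) ≅ Z/2

intersection data:
  A12={t6,t7,t15} A13={t15,t23,t33} A14={t3,t9,t23} A15={t2,t3,t31} A16={t2,t6,t32} A23={t11,t15,t25} A24={t4,t5,t8} A25={t4,t11,t26} A26={t5,t6,t18} A34={t12,t17,t23} A35={t11,t13,t22} A36={t13,t16,t17} A45={t3,t4,t24} A46={t5,t17,t29} A56={t2,t13,t27}
  A123={t15} A126={t6} A134={t23} A145={t3} A156={t2} A235={t11} A245={t4} A246={t5} A346={t17} A356={t13}
C dims 6,15,10; δ0: rk 5, SNF 1^5; δ1: rk 10, SNF 1^9·2
Ȟ^0 = (6 − 5) − 0 = 1, so Ȟ^0 ≅ Z
Ȟ^1 = (15 − 10) − 5 = 0, so Ȟ^1 ≅ 0
Ȟ^2 = (10 − 0) − 10 = 0 plus torsion [2], so Ȟ^2 ≅ Z/2


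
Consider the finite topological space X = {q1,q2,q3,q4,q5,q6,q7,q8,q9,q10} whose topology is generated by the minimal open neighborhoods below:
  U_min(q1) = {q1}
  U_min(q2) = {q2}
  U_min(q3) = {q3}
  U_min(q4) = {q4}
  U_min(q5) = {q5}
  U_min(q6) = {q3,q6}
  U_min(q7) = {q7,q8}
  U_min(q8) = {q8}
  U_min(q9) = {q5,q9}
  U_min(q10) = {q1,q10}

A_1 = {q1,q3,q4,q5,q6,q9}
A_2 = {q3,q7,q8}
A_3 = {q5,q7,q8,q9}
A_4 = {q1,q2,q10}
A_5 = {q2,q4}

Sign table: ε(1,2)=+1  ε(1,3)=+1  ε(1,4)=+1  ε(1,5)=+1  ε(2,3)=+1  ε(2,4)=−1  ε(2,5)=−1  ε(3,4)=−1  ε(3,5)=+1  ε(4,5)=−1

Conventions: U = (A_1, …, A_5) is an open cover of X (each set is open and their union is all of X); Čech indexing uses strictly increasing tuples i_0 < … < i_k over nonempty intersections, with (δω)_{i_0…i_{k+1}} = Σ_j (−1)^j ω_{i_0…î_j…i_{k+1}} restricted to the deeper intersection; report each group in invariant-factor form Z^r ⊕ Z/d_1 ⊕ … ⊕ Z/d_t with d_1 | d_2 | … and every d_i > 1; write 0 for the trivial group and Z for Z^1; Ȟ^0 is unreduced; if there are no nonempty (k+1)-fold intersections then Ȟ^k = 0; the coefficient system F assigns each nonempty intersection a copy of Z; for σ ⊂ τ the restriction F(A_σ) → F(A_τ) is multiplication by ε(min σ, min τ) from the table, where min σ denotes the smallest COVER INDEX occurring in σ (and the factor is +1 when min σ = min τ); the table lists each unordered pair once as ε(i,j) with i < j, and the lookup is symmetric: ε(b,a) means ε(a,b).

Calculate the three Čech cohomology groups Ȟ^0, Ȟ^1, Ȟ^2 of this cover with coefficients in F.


intersection data:
  A12={q3} A13={q5,q9} A14={q1} A15={q4} A23={q7,q8} A45={q2}
C dims 5,6; δ0: rk 5, SNF 1^4·2
Ȟ^0 = (5 − 5) − 0 = 0, so Ȟ^0 ≅ 0
Ȟ^1 = (6 − 0) − 5 = 1 plus torsion [2], so Ȟ^1 ≅ Z ⊕ Z/2
Ȟ^2 = (0 − 0) − 0 = 0, so Ȟ^2 ≅ 0

Ȟ^0 ≅ 0, Ȟ^1 ≅ Z ⊕ Z/2 and Ȟ^2 ≅ 0


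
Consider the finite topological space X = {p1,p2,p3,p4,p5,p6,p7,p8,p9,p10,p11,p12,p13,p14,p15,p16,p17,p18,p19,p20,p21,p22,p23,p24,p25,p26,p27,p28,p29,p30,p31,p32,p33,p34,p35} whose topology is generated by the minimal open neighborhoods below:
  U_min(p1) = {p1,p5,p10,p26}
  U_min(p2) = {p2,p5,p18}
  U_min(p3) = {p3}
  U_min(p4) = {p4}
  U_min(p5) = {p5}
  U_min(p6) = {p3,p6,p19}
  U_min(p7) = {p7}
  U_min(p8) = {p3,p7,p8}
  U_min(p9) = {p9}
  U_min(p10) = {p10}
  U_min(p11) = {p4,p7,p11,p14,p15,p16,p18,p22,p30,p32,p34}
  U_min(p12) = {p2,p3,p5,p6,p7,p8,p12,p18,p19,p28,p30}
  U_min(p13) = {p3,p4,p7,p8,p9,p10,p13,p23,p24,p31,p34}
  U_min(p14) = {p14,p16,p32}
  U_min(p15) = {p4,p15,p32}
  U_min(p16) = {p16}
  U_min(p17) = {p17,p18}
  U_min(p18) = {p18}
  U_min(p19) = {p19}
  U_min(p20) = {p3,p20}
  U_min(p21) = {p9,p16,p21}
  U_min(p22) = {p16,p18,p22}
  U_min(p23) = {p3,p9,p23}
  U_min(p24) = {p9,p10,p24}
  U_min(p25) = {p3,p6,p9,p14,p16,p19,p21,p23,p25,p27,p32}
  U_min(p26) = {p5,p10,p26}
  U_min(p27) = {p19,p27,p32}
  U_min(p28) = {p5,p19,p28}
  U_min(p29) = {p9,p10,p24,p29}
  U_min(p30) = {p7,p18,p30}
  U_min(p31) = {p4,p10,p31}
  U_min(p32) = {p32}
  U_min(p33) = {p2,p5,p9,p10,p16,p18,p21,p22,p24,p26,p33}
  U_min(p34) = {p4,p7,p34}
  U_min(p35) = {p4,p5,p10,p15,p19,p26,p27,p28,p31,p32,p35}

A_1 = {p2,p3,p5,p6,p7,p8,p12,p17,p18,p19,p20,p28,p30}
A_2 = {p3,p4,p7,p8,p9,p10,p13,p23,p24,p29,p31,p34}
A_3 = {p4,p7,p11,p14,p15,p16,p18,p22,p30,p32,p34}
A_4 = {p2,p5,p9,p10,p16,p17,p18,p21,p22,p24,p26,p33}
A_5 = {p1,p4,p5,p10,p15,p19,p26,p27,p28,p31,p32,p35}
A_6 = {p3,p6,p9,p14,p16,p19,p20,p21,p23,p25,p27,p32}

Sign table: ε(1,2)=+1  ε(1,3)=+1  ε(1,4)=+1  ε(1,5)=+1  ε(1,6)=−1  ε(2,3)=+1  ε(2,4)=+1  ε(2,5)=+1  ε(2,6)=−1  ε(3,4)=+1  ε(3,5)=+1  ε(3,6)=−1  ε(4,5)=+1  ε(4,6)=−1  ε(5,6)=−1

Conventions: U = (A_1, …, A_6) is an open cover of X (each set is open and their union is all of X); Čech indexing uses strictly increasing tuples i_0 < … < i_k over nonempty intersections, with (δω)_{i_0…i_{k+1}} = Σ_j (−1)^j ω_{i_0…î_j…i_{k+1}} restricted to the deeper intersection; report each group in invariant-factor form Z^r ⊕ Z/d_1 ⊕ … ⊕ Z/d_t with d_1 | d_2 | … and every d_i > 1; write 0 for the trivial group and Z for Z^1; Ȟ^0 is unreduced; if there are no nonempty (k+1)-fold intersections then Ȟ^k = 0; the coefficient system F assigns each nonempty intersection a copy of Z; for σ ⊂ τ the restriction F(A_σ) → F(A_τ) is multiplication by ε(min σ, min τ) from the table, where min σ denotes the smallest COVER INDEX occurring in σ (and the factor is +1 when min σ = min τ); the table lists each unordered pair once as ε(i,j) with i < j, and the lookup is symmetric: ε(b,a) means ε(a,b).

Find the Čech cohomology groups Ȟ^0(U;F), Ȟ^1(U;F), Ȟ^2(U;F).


nonempty intersections:
  A12={p3,p7,p8} A13={p7,p18,p30} A14={p2,p5,p17,p18} A15={p5,p19,p28} A16={p3,p6,p19,p20} A23={p4,p7,p34} A24={p9,p10,p24} A25={p4,p10,p31} A26={p3,p9,p23} A34={p16,p18,p22} A35={p4,p15,p32} A36={p14,p16,p32} A45={p5,p10,p26} A46={p9,p16,p21} A56={p19,p27,p32}
  A123={p7} A126={p3} A134={p18} A145={p5} A156={p19} A235={p4} A245={p10} A246={p9} A346={p16} A356={p32}
C dims 6,15,10; δ0: rk 5, SNF 1^5; δ1: rk 10, SNF 1^9·2
Ȟ^0: (6−5)−0=1 ⇒ Z
Ȟ^1: (15−10)−5=0 ⇒ 0
Ȟ^2: (10−0)−10=0 plus torsion [2] ⇒ Z/2

Ȟ^0(U;F) ≅ Z, Ȟ^1(U;F) ≅ 0 and Ȟ^2(U;F) ≅ Z/2


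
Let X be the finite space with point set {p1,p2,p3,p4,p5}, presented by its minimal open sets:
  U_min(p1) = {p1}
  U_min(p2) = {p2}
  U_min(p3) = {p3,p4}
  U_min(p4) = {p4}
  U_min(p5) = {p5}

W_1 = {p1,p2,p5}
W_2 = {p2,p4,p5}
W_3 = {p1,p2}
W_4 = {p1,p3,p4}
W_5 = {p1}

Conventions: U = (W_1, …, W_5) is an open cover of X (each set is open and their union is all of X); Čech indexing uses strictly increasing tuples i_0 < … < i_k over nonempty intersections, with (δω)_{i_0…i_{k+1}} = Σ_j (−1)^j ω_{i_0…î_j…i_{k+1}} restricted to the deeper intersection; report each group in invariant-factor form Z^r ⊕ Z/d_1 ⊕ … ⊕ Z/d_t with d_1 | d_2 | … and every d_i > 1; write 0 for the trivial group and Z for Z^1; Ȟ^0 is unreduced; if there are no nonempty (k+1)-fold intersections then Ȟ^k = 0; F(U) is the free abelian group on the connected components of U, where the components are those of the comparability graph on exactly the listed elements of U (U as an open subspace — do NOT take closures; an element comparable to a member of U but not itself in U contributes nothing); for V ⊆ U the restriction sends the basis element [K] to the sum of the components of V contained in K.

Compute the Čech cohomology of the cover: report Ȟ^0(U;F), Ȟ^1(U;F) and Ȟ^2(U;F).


Ȟ^0(U;F) ≅ Z^4, Ȟ^1(U;F) ≅ 0 and Ȟ^2(U;F) ≅ 0

nonempty overlaps:
  W12={p2,p5} W13={p1,p2} W14={p1} W15={p1} W23={p2} W24={p4} W34={p1} W35={p1} W45={p1}
  W123={p2} W134={p1} W135={p1} W145={p1} W345={p1}
  W1345={p1}
components per intersection:
  W1: {p1} {p2} {p5}
  W2: {p2} {p4} {p5}
  W3: {p1} {p2}
  W4: {p1} {p3,p4}
  W5: {p1}
  W12: {p2} {p5}
  W13: {p1} {p2}
  W14: {p1}
  W15: {p1}
  W23: {p2}
  W24: {p4}
  W34: {p1}
  W35: {p1}
  W45: {p1}
  W123: {p2}
  W134: {p1}
  W135: {p1}
  W145: {p1}
  W345: {p1}
  W1345: {p1}
C dims 11,11,5,1; δ0: rk 7, SNF 1^7; δ1: rk 4, SNF 1^4; δ2: rk 1, SNF 1^1
degree 0: 11−7−0 = 4 → Ȟ^0 ≅ Z^4
degree 1: 11−4−7 = 0 → Ȟ^1 ≅ 0
degree 2: 5−1−4 = 0 → Ȟ^2 ≅ 0


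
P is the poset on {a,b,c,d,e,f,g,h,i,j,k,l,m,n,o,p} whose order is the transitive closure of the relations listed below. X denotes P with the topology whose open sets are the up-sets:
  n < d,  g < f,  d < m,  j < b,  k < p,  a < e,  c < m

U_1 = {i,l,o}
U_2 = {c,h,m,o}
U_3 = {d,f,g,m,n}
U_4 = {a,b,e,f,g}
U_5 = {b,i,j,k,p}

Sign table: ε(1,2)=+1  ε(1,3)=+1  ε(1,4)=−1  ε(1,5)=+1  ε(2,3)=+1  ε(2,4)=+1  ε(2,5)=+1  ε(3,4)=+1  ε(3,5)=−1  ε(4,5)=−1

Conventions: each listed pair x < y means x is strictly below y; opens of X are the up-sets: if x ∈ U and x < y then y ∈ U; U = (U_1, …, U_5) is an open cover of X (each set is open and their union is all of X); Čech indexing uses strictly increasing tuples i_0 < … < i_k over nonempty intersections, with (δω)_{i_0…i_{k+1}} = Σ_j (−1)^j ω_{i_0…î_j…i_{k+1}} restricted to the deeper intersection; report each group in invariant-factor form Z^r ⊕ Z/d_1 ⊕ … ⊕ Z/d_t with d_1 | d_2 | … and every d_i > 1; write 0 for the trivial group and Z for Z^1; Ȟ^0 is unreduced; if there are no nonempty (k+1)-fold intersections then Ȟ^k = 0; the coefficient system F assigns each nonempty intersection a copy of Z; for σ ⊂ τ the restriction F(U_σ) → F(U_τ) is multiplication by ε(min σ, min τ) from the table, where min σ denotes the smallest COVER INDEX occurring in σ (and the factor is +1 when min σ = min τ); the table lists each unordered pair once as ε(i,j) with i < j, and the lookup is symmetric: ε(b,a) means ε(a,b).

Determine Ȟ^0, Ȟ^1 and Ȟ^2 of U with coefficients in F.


intersection data:
  U12={o} U15={i} U23={m} U34={f,g} U45={b}
C dims 5,5; δ0: rk 5, SNF 1^4·2
Ȟ^0 = (5 − 5) − 0 = 0, so Ȟ^0 ≅ 0
Ȟ^1 = (5 − 0) − 5 = 0 plus torsion [2], so Ȟ^1 ≅ Z/2
Ȟ^2 = (0 − 0) − 0 = 0, so Ȟ^2 ≅ 0

Ȟ^0 = 0, Ȟ^1 = Z/2, Ȟ^2 = 0


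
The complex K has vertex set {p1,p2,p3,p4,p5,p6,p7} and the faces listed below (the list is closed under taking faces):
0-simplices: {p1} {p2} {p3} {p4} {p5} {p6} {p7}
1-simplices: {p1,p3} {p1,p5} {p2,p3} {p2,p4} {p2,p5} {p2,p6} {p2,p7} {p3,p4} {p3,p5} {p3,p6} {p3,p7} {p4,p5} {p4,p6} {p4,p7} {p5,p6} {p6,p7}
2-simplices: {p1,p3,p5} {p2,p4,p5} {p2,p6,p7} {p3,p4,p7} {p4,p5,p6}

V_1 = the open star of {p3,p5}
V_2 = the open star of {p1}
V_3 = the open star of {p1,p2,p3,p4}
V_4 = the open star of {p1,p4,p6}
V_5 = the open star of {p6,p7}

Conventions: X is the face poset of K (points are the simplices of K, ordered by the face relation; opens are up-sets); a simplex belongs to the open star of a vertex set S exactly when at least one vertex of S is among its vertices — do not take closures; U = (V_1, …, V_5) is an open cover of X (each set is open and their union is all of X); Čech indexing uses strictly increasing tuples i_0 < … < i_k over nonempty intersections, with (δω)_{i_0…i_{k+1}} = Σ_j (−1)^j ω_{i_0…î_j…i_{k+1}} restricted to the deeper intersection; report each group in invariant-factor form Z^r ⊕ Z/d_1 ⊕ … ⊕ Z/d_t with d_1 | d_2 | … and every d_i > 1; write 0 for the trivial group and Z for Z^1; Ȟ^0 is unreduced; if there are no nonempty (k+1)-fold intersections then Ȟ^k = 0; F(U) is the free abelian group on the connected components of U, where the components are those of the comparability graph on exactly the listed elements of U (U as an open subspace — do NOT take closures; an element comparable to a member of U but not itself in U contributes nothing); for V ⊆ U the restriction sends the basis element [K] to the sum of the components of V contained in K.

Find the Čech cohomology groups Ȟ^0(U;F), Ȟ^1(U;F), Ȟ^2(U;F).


cover nerve:
  V1={{p3},{p5},{p1,p3},{p1,p5},{p2,p3},{p2,p5},{p3,p4},{p3,p5},{p3,p6},{p3,p7},{p4,p5},{p5,p6},{p1,p3,p5},{p2,p4,p5},{p3,p4,p7},{p4,p5,p6}} V2={{p1},{p1,p3},{p1,p5},{p1,p3,p5}} V3={{p1},{p2},{p3},{p4},{p1,p3},{p1,p5},{p2,p3},{p2,p4},{p2,p5},{p2,p6},{p2,p7},{p3,p4},{p3,p5},{p3,p6},{p3,p7},{p4,p5},{p4,p6},{p4,p7},{p1,p3,p5},{p2,p4,p5},{p2,p6,p7},{p3,p4,p7},{p4,p5,p6}} V4={{p1},{p4},{p6},{p1,p3},{p1,p5},{p2,p4},{p2,p6},{p3,p4},{p3,p6},{p4,p5},{p4,p6},{p4,p7},{p5,p6},{p6,p7},{p1,p3,p5},{p2,p4,p5},{p2,p6,p7},{p3,p4,p7},{p4,p5,p6}} V5={{p6},{p7},{p2,p6},{p2,p7},{p3,p6},{p3,p7},{p4,p6},{p4,p7},{p5,p6},{p6,p7},{p2,p6,p7},{p3,p4,p7},{p4,p5,p6}}
  V12={{p1,p3},{p1,p5},{p1,p3,p5}} V13={{p3},{p1,p3},{p1,p5},{p2,p3},{p2,p5},{p3,p4},{p3,p5},{p3,p6},{p3,p7},{p4,p5},{p1,p3,p5},{p2,p4,p5},{p3,p4,p7},{p4,p5,p6}} V14={{p1,p3},{p1,p5},{p3,p4},{p3,p6},{p4,p5},{p5,p6},{p1,p3,p5},{p2,p4,p5},{p3,p4,p7},{p4,p5,p6}} V15={{p3,p6},{p3,p7},{p5,p6},{p3,p4,p7},{p4,p5,p6}} V23={{p1},{p1,p3},{p1,p5},{p1,p3,p5}} V24={{p1},{p1,p3},{p1,p5},{p1,p3,p5}} V34={{p1},{p4},{p1,p3},{p1,p5},{p2,p4},{p2,p6},{p3,p4},{p3,p6},{p4,p5},{p4,p6},{p4,p7},{p1,p3,p5},{p2,p4,p5},{p2,p6,p7},{p3,p4,p7},{p4,p5,p6}} V35={{p2,p6},{p2,p7},{p3,p6},{p3,p7},{p4,p6},{p4,p7},{p2,p6,p7},{p3,p4,p7},{p4,p5,p6}} V45={{p6},{p2,p6},{p3,p6},{p4,p6},{p4,p7},{p5,p6},{p6,p7},{p2,p6,p7},{p3,p4,p7},{p4,p5,p6}}
  V123={{p1,p3},{p1,p5},{p1,p3,p5}} V124={{p1,p3},{p1,p5},{p1,p3,p5}} V134={{p1,p3},{p1,p5},{p3,p4},{p3,p6},{p4,p5},{p1,p3,p5},{p2,p4,p5},{p3,p4,p7},{p4,p5,p6}} V135={{p3,p6},{p3,p7},{p3,p4,p7},{p4,p5,p6}} V145={{p3,p6},{p5,p6},{p3,p4,p7},{p4,p5,p6}} V234={{p1},{p1,p3},{p1,p5},{p1,p3,p5}} V345={{p2,p6},{p3,p6},{p4,p6},{p4,p7},{p2,p6,p7},{p3,p4,p7},{p4,p5,p6}}
  V1234={{p1,p3},{p1,p5},{p1,p3,p5}} V1345={{p3,p6},{p3,p4,p7},{p4,p5,p6}}
components per intersection:
  V1: {{p3},{p5},{p1,p3},{p1,p5},{p2,p3},{p2,p5},{p3,p4},{p3,p5},{p3,p6},{p3,p7},{p4,p5},{p5,p6},{p1,p3,p5},{p2,p4,p5},{p3,p4,p7},{p4,p5,p6}}
  V2: {{p1},{p1,p3},{p1,p5},{p1,p3,p5}}
  V3: {{p1},{p2},{p3},{p4},{p1,p3},{p1,p5},{p2,p3},{p2,p4},{p2,p5},{p2,p6},{p2,p7},{p3,p4},{p3,p5},{p3,p6},{p3,p7},{p4,p5},{p4,p6},{p4,p7},{p1,p3,p5},{p2,p4,p5},{p2,p6,p7},{p3,p4,p7},{p4,p5,p6}}
  V4: {{p1},{p1,p3},{p1,p5},{p1,p3,p5}} {{p4},{p6},{p2,p4},{p2,p6},{p3,p4},{p3,p6},{p4,p5},{p4,p6},{p4,p7},{p5,p6},{p6,p7},{p2,p4,p5},{p2,p6,p7},{p3,p4,p7},{p4,p5,p6}}
  V5: {{p6},{p7},{p2,p6},{p2,p7},{p3,p6},{p3,p7},{p4,p6},{p4,p7},{p5,p6},{p6,p7},{p2,p6,p7},{p3,p4,p7},{p4,p5,p6}}
  V12: {{p1,p3},{p1,p5},{p1,p3,p5}}
  V13: {{p3},{p1,p3},{p1,p5},{p2,p3},{p3,p4},{p3,p5},{p3,p6},{p3,p7},{p1,p3,p5},{p3,p4,p7}} {{p2,p5},{p4,p5},{p2,p4,p5},{p4,p5,p6}}
  V14: {{p1,p3},{p1,p5},{p1,p3,p5}} {{p3,p4},{p3,p4,p7}} {{p3,p6}} {{p4,p5},{p5,p6},{p2,p4,p5},{p4,p5,p6}}
  V15: {{p3,p6}} {{p3,p7},{p3,p4,p7}} {{p5,p6},{p4,p5,p6}}
  V23: {{p1},{p1,p3},{p1,p5},{p1,p3,p5}}
  V24: {{p1},{p1,p3},{p1,p5},{p1,p3,p5}}
  V34: {{p1},{p1,p3},{p1,p5},{p1,p3,p5}} {{p4},{p2,p4},{p3,p4},{p4,p5},{p4,p6},{p4,p7},{p2,p4,p5},{p3,p4,p7},{p4,p5,p6}} {{p2,p6},{p2,p6,p7}} {{p3,p6}}
  V35: {{p2,p6},{p2,p7},{p2,p6,p7}} {{p3,p6}} {{p3,p7},{p4,p7},{p3,p4,p7}} {{p4,p6},{p4,p5,p6}}
  V45: {{p6},{p2,p6},{p3,p6},{p4,p6},{p5,p6},{p6,p7},{p2,p6,p7},{p4,p5,p6}} {{p4,p7},{p3,p4,p7}}
  V123: {{p1,p3},{p1,p5},{p1,p3,p5}}
  V124: {{p1,p3},{p1,p5},{p1,p3,p5}}
  V134: {{p1,p3},{p1,p5},{p1,p3,p5}} {{p3,p4},{p3,p4,p7}} {{p3,p6}} {{p4,p5},{p2,p4,p5},{p4,p5,p6}}
  V135: {{p3,p6}} {{p3,p7},{p3,p4,p7}} {{p4,p5,p6}}
  V145: {{p3,p6}} {{p5,p6},{p4,p5,p6}} {{p3,p4,p7}}
  V234: {{p1},{p1,p3},{p1,p5},{p1,p3,p5}}
  V345: {{p2,p6},{p2,p6,p7}} {{p3,p6}} {{p4,p6},{p4,p5,p6}} {{p4,p7},{p3,p4,p7}}
  V1234: {{p1,p3},{p1,p5},{p1,p3,p5}}
  V1345: {{p3,p6}} {{p3,p4,p7}} {{p4,p5,p6}}
C dims 6,22,17,4; δ0: rk 5, SNF 1^5; δ1: rk 13, SNF 1^13; δ2: rk 4, SNF 1^4
Ȟ^0: (6−5)−0=1 ⇒ Z
Ȟ^1: (22−13)−5=4 ⇒ Z^4
Ȟ^2: (17−4)−13=0 ⇒ 0

Ȟ^0 ≅ Z, Ȟ^1 ≅ Z^4 and Ȟ^2 ≅ 0


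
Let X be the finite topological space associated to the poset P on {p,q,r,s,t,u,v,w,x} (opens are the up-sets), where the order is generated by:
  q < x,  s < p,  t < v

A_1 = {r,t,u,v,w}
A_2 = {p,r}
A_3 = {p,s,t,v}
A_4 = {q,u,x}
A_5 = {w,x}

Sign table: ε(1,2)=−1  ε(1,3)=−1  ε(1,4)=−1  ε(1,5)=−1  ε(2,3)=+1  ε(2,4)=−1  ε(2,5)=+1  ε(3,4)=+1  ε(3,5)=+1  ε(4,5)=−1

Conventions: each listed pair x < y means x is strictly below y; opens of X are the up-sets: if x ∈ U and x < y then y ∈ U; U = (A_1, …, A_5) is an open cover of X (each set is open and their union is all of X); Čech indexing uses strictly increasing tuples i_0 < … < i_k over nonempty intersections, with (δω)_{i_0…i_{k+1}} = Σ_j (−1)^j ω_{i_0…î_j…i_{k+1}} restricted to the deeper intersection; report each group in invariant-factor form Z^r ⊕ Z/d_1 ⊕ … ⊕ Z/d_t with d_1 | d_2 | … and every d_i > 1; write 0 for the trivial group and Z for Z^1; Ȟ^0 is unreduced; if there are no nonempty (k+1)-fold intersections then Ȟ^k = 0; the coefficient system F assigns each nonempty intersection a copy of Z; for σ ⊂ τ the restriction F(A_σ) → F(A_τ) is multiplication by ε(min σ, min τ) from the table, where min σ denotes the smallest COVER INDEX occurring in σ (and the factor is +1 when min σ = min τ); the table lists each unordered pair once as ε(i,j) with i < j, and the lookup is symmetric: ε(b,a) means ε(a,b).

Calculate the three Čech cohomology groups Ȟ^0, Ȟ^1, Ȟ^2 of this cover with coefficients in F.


Ȟ^0(U;F) ≅ 0, Ȟ^1(U;F) ≅ Z ⊕ Z/2, Ȟ^2(U;F) ≅ 0

nonempty intersections:
  A12={r} A13={t,v} A14={u} A15={w} A23={p} A45={x}
C dims 5,6; δ0: rk 5, SNF 1^4·2
Ȟ^0: (5−5)−0=0 ⇒ 0
Ȟ^1: (6−0)−5=1 plus torsion [2] ⇒ Z ⊕ Z/2
Ȟ^2: (0−0)−0=0 ⇒ 0


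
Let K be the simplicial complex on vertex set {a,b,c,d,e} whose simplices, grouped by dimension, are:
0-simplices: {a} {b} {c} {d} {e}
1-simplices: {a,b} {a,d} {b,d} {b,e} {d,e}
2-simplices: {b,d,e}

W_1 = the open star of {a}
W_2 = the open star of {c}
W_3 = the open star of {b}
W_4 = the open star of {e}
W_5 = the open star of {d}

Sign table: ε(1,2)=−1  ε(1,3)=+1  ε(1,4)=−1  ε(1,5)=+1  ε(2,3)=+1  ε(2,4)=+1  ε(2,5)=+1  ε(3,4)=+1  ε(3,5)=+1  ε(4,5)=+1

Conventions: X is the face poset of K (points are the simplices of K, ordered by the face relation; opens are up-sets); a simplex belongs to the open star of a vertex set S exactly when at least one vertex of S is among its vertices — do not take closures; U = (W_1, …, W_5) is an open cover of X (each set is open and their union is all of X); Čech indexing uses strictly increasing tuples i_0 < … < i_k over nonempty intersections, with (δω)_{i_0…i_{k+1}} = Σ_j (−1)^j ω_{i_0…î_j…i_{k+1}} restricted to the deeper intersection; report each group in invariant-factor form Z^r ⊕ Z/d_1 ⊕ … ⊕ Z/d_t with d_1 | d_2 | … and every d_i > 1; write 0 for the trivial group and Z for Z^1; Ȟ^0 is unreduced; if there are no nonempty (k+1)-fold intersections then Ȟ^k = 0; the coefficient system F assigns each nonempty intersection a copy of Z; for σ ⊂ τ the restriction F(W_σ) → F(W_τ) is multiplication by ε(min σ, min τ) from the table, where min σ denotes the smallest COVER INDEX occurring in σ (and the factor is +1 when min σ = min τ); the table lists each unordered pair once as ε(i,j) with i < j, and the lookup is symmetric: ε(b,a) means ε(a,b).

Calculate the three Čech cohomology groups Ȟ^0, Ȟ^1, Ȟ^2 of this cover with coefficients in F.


nonempty intersections:
  W1={{a},{a,b},{a,d}} W2={{c}} W3={{b},{a,b},{b,d},{b,e},{b,d,e}} W4={{e},{b,e},{d,e},{b,d,e}} W5={{d},{a,d},{b,d},{d,e},{b,d,e}}
  W13={{a,b}} W15={{a,d}} W34={{b,e},{b,d,e}} W35={{b,d},{b,d,e}} W45={{d,e},{b,d,e}}
  W345={{b,d,e}}
C dims 5,5,1; δ0: rk 3, SNF 1^3; δ1: rk 1, SNF 1^1
Ȟ^0: (5−3)−0=2 ⇒ Z^2
Ȟ^1: (5−1)−3=1 ⇒ Z
Ȟ^2: (1−0)−1=0 ⇒ 0

Ȟ^0(U;F) ≅ Z^2; Ȟ^1(U;F) ≅ Z; Ȟ^2(U;F) ≅ 0


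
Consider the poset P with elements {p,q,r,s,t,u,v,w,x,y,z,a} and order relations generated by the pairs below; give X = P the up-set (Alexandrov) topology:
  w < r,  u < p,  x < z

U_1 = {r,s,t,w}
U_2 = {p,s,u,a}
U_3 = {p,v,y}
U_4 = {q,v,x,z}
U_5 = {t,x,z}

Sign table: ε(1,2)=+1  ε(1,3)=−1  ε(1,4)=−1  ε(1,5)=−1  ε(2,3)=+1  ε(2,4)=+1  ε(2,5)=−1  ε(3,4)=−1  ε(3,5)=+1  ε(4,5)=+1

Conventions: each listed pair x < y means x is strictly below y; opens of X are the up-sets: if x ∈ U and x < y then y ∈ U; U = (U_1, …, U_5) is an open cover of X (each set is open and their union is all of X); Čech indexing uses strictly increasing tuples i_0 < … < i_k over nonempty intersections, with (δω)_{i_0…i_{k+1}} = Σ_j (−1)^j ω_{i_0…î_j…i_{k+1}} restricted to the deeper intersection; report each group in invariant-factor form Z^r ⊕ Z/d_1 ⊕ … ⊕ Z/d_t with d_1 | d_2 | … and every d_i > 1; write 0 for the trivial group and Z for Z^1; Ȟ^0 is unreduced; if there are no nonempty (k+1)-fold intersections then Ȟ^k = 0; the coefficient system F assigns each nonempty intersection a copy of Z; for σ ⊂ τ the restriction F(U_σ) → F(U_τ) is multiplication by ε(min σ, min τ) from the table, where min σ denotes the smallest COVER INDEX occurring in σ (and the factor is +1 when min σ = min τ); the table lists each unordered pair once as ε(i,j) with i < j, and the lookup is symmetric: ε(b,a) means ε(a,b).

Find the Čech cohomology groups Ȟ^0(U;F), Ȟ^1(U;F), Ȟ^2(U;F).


intersection data:
  U12={s} U15={t} U23={p} U34={v} U45={x,z}
C dims 5,5; δ0: rk 4, SNF 1^4
Ȟ^0 = (5 − 4) − 0 = 1, so Ȟ^0 ≅ Z
Ȟ^1 = (5 − 0) − 4 = 1, so Ȟ^1 ≅ Z
Ȟ^2 = (0 − 0) − 0 = 0, so Ȟ^2 ≅ 0

Ȟ^0 = Z, Ȟ^1 = Z, Ȟ^2 = 0


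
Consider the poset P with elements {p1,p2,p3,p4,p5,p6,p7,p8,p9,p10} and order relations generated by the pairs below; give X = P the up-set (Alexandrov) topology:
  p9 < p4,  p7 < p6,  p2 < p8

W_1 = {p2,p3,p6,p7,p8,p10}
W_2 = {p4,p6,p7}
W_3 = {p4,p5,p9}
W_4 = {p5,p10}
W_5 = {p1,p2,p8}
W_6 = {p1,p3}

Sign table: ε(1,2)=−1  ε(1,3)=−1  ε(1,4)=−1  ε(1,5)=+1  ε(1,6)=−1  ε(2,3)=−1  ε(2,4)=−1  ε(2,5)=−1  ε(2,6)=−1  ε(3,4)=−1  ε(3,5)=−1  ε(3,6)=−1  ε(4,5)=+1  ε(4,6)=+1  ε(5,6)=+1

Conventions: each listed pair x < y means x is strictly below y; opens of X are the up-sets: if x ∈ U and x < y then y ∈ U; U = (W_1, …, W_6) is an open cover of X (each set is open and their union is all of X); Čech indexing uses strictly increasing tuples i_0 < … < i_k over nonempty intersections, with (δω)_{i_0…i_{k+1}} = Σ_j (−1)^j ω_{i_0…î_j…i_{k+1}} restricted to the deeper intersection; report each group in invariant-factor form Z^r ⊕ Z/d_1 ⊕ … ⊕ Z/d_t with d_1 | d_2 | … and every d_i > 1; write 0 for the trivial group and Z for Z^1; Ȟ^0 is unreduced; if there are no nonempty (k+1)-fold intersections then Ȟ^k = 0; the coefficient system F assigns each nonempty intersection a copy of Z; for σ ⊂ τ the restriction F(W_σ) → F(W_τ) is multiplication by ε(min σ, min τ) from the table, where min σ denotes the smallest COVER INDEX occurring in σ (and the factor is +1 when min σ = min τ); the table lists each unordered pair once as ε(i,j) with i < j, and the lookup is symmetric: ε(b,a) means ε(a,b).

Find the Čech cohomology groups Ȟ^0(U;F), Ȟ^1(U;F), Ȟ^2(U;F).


Ȟ^0 ≅ 0, Ȟ^1 ≅ Z ⊕ Z/2 and Ȟ^2 ≅ 0

nonempty intersections:
  W12={p6,p7} W14={p10} W15={p2,p8} W16={p3} W23={p4} W34={p5} W56={p1}
C dims 6,7; δ0: rk 6, SNF 1^5·2
Ȟ^0: (6−6)−0=0 ⇒ 0
Ȟ^1: (7−0)−6=1 plus torsion [2] ⇒ Z ⊕ Z/2
Ȟ^2: (0−0)−0=0 ⇒ 0


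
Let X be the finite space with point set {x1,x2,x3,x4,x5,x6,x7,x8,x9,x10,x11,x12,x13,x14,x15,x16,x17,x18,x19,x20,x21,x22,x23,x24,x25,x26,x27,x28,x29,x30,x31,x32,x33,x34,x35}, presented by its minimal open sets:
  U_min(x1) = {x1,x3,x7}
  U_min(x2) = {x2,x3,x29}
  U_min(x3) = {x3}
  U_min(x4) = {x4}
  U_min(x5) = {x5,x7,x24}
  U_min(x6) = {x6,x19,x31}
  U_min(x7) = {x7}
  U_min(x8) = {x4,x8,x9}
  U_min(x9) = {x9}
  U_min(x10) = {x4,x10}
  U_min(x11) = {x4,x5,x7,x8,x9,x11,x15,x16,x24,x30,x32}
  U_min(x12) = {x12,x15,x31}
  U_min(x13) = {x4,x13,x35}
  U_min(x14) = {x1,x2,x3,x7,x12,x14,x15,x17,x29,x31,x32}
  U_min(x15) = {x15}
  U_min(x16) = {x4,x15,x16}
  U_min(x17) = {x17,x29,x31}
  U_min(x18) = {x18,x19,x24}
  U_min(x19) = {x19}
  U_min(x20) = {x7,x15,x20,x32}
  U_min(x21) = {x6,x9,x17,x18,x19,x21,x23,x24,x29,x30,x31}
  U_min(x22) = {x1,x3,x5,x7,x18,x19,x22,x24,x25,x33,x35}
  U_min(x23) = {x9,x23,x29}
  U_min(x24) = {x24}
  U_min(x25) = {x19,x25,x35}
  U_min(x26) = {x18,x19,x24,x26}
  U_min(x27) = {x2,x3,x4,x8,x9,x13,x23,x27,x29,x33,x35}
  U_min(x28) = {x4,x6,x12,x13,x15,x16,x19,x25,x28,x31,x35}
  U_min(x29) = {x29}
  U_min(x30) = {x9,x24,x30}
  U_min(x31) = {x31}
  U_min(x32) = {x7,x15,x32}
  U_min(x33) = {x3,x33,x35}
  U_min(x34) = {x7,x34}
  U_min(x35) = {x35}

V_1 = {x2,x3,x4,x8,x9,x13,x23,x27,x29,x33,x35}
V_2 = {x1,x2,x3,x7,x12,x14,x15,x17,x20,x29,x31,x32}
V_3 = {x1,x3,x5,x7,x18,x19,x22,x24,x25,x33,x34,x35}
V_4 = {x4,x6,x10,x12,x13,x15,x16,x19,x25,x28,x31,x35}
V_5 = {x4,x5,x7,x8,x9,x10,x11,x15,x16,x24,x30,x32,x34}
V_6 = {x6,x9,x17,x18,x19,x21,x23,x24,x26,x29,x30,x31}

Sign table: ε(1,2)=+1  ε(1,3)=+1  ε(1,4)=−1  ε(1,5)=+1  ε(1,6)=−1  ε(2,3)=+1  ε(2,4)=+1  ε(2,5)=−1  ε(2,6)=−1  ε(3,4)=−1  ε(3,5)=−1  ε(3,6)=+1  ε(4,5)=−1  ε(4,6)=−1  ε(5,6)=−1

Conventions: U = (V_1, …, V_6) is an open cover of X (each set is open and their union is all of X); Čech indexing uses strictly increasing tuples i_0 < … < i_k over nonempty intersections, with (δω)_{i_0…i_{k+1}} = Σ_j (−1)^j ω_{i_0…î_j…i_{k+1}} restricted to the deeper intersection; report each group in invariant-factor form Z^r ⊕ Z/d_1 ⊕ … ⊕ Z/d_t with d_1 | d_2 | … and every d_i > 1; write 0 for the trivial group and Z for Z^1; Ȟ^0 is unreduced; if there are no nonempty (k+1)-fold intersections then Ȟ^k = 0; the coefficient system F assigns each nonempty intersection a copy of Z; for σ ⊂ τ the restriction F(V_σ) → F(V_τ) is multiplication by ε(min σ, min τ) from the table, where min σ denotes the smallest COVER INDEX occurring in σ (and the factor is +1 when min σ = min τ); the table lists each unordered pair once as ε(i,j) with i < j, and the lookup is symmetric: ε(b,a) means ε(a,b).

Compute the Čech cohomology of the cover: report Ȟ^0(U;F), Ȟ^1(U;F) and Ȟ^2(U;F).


nonempty intersections:
  V12={x2,x3,x29} V13={x3,x33,x35} V14={x4,x13,x35} V15={x4,x8,x9} V16={x9,x23,x29} V23={x1,x3,x7} V24={x12,x15,x31} V25={x7,x15,x32} V26={x17,x29,x31} V34={x19,x25,x35} V35={x5,x7,x24,x34} V36={x18,x19,x24} V45={x4,x10,x15,x16} V46={x6,x19,x31} V56={x9,x24,x30}
  V123={x3} V126={x29} V134={x35} V145={x4} V156={x9} V235={x7} V245={x15} V246={x31} V346={x19} V356={x24}
C dims 6,15,10; δ0: rk 6, SNF 1^5·2; δ1: rk 9, SNF 1^9
Ȟ^0: (6−6)−0=0 ⇒ 0
Ȟ^1: (15−9)−6=0 plus torsion [2] ⇒ Z/2
Ȟ^2: (10−0)−9=1 ⇒ Z

Ȟ^0(U;F) ≅ 0, Ȟ^1(U;F) ≅ Z/2 and Ȟ^2(U;F) ≅ Z
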